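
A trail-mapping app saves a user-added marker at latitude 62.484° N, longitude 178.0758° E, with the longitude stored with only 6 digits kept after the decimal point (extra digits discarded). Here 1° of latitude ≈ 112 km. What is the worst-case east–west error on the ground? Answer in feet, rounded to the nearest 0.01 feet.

0.17 feet

Truncating at 6 decimal places can drop up to a full unit in the last place, so the longitude may be off by as much as 1e-06°.
One degree of longitude at 62.484° is 112000 × cos 62.484° ≈ 112000 × 0.4620 = 51743.6 m.
So at most 1e-06° × 51743.6 ≈ 0.0517436 m east–west.
In feet: 0.0517436 m ÷ 0.3048 ≈ 0.16976 ft.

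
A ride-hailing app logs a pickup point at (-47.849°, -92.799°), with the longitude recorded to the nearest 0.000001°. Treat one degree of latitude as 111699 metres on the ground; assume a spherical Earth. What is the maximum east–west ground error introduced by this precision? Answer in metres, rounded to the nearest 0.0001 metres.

0.0375 metres

Rounding to 6 decimal places leaves the longitude within ±5e-07° of the true value.
At latitude 47.849° a degree of longitude spans 111699 m × cos 47.849° = 111699 × 0.6711 ≈ 74959.7 m.
East–west error: 5e-07° × 74959.7 m/° ≈ 0.0374799 m.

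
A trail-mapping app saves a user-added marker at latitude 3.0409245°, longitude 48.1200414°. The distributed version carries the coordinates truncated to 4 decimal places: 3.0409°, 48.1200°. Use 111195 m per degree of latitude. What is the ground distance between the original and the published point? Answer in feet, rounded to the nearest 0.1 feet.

The latitude changed by +0.0000245° and the longitude by +0.0000414°.
North–south shift: 0.0000245 × 111195 = 2.72428 m.
E–W at 3.0409°: 0.0000414° × 111195 × cos 3.0409° = 0.0000414 × 111195 × 0.9986 ≈ 4.59699 m.
Hypotenuse of the two orthogonal shifts: √(2.72428² + 4.59699²) = 5.3436 m.
Converting: 5.3436 m × 3.2808 ft/m ≈ 17.531 ft.

17.5 feet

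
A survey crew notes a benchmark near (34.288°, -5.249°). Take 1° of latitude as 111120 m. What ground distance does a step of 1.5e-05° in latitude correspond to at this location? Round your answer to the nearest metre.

1.5e-05° × 111120 m/° = 1.6668 m.

2 metres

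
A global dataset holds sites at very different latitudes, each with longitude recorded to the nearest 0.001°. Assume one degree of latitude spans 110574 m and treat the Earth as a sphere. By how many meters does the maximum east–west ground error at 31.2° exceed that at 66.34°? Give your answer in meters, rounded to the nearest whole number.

25 meters

Rounding to 3 decimal places leaves the longitude within ±0.0005° of the true value.
Error at 31.2° = 0.0005° × 110574 × cos 31.2° ≈ 55.287 × 0.8554 = 47.291 m.
Error at 66.34° = 0.0005° × 110574 × cos 66.34° ≈ 55.287 × 0.4013 = 22.187 m.
Difference: 47.291 − 22.187 = 25.103 m.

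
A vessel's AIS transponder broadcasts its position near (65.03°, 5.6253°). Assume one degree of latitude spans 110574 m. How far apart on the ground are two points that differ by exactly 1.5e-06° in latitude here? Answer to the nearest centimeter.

17 centimeters

Along a meridian 1.5e-06° is 1.5e-06 × 110574 = 0.165861 m.
That is 0.165861 m = 16.586 cm.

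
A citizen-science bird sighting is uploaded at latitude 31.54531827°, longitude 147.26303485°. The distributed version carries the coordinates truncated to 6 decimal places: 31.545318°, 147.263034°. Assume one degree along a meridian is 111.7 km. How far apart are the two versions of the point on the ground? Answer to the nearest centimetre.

The latitude changed by +0.00000027° and the longitude by +0.00000085°.
N–S: 0.00000027° × 111700 m/° = 0.030159 m.
E–W at 31.5453°: 0.00000085° × 111700 × cos 31.5453° = 0.00000085 × 111700 × 0.8522 ≈ 0.0809147 m.
Distance: √(0.030159² + 0.0809147²) ≈ 0.0863525 m.
That is 0.0863525 m = 8.6352 cm.

9 centimetres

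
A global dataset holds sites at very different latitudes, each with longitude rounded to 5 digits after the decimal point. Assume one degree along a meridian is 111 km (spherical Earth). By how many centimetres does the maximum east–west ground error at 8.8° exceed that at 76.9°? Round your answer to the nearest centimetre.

Rounding to 5 decimal places leaves the longitude within ±5e-06° of the true value.
Error at 8.8° = 5e-06° × 111000 × cos 8.8° ≈ 0.555 × 0.9882 = 0.54847 m.
Error at 76.9° = 5e-06° × 111000 × cos 76.9° ≈ 0.555 × 0.2267 = 0.12579 m.
Difference: 0.54847 − 0.12579 = 0.42268 m.
That is 0.422675 m = 42.268 cm.

42 centimetres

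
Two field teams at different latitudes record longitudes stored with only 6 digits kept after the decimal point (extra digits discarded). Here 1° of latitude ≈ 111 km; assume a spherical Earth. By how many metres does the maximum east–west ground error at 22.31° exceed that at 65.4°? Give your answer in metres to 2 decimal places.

0.06 metres

Truncating at 6 decimal places can drop up to a full unit in the last place, so the longitude may be off by as much as 1e-06°.
Error at 22.31° = 1e-06° × 111000 × cos 22.31° ≈ 0.111 × 0.9251 = 0.10269 m.
Error at 65.4° = 1e-06° × 111000 × cos 65.4° ≈ 0.111 × 0.4163 = 0.046207 m.
So the lower-latitude error exceeds the higher by 0.10269 − 0.046207 = 0.056484 m.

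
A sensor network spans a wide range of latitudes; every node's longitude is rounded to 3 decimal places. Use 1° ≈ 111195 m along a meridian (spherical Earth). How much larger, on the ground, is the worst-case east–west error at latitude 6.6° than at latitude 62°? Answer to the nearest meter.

29 meters

Rounding to 3 decimal places leaves the longitude within ±0.0005° of the true value.
Error at 6.6° = 0.0005° × 111195 × cos 6.6° ≈ 55.598 × 0.9934 = 55.229 m.
Error at 62° = 0.0005° × 111195 × cos 62° ≈ 55.598 × 0.4695 = 26.101 m.
Difference: 55.229 − 26.101 = 29.128 m.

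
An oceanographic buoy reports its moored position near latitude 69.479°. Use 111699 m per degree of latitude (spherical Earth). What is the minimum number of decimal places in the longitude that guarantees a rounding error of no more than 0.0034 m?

At 69.479° one degree of longitude covers 111699 × cos 69.479° ≈ 111699 × 0.3506 ≈ 39156.2 m.
N decimal places → at most half a unit in the last place, 0.5 × 10⁻ᴺ° = 39156.2/2 × 10⁻ᴺ m.
Need 0.5 × 39156.2 × 10⁻ᴺ ≤ 0.0034 → 10⁻ᴺ ≤ 1.737e-07, so N ≥ 6.76.
N = 6 would give 0.0196 m (too coarse); N = 7 gives 0.00196 m ≤ 0.0034 m.

7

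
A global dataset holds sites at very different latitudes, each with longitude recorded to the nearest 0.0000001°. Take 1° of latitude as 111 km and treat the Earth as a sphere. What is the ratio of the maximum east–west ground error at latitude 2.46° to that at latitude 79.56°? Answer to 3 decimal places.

5.514

Rounding to 7 decimal places leaves the longitude within ±5e-08° of the true value.
At 2.46°: 5e-08° × 111000 × cos 2.46° = 5e-08 × 111000 × 0.9991 ≈ 0.0055449 m.
Error at 79.56° = 5e-08° × 111000 × cos 79.56° ≈ 0.00555 × 0.1812 = 0.0010057 m.
The ratio reduces to cos 2.46° / cos 79.56° = 0.9991/0.1812 ≈ 5.5135.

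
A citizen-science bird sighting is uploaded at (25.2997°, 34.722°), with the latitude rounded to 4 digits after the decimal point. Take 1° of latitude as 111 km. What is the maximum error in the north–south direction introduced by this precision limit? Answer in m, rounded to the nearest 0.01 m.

Rounding to 4 decimal places leaves the latitude within ±5e-05° of the true value.
North–south distance: 5e-05° × 111000 m/° = 5.55 m.

5.55 m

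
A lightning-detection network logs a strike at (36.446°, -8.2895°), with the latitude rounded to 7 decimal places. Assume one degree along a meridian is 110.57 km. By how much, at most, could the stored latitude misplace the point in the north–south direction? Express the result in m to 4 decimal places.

Rounding to 7 decimal places leaves the latitude within ±5e-08° of the true value.
Along the meridian that is 5e-08° × 110570 m/° = 0.0055285 m.

0.0055 m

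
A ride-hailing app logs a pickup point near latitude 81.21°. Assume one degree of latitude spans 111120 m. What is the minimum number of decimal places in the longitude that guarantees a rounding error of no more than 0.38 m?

At 81.21° one degree of longitude covers 111120 × cos 81.21° ≈ 111120 × 0.1528 ≈ 16980.6 m.
Rounding to N decimal places gives at most 0.5 × 10⁻ᴺ degrees of error, i.e. 0.5 × 10⁻ᴺ × 16980.6 m.
Need 0.5 × 16980.6 × 10⁻ᴺ ≤ 0.38 → 10⁻ᴺ ≤ 4.476e-05, so N ≥ 4.35.
So 5 decimal places suffice (0.0849 m); 4 would allow up to 0.849 m.

5 decimal places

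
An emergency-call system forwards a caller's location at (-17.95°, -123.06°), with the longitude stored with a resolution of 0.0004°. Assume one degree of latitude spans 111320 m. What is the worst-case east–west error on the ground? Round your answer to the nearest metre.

With a 0.0004° grid the true value lies within half a step, ±0.0004°/2 = ±0.0002°, of the stored one.
At latitude 17.95° a degree of longitude spans 111320 m × cos 17.95° = 111320 × 0.9513 ≈ 105902 m.
Maximum E–W displacement: 0.0002 × 105902 = 21.1803 m.

21 metres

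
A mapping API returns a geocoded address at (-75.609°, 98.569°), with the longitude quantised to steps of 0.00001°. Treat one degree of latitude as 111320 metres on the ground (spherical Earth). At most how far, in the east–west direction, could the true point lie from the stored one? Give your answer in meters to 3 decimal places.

0.138 meters

With a 0.00001° grid the true value lies within half a step, ±0.00001°/2 = ±5e-06°, of the stored one.
One degree of longitude at 75.609° is 111320 × cos 75.609° ≈ 111320 × 0.2485 = 27667.2 m.
East–west error: 5e-06° × 27667.2 m/° ≈ 0.138336 m.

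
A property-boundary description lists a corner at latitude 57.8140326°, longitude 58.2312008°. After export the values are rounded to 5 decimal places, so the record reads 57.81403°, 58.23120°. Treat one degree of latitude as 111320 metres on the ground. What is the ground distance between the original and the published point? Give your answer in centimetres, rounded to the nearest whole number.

The latitude changed by +0.0000026° and the longitude by +0.0000008°.
N–S: 0.0000026° × 111320 m/° = 0.289432 m.
East–west at this latitude: 0.0000008° × 111320 × cos 57.814° ≈ 0.0000008 × 59296.7 = 0.0474374 m.
Distance: √(0.289432² + 0.0474374²) ≈ 0.293294 m.
That is 0.293294 m = 29.329 cm.

29 centimetres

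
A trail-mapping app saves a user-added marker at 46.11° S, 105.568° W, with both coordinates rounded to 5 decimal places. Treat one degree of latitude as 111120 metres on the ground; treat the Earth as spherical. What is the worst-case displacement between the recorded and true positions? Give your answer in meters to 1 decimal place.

0.7 meters

Rounding to 5 decimal places leaves each coordinate within ±5e-06° of the true value.
North–south component: 5e-06° × 111120 = 0.5556 m.
Longitude error → 5e-06 × 111120 × cos 46.11° = 5e-06 × 111120 × 0.6933 ≈ 0.385184 m.
Combining orthogonally: (0.5556² + 0.385184²)^½ ≈ 0.676061 m.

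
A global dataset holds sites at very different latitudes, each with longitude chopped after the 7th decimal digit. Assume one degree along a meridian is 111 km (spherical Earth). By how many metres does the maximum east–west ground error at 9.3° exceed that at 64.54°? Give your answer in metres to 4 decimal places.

Truncating at 7 decimal places can drop up to a full unit in the last place, so the longitude may be off by as much as 1e-07°.
Error at 9.3° = 1e-07° × 111000 × cos 9.3° ≈ 0.0111 × 0.9869 = 0.010954 m.
Error at 64.54° = 1e-07° × 111000 × cos 64.54° ≈ 0.0111 × 0.4299 = 0.0047717 m.
Difference: 0.010954 − 0.0047717 = 0.0061824 m.

0.0062 metres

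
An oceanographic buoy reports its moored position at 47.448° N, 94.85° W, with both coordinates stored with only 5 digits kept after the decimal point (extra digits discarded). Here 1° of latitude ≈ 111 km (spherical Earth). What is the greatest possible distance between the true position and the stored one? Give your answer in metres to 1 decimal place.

1.3 metres

Truncating at 5 decimal places can drop up to a full unit in the last place, so each coordinate may be off by as much as 1e-05°.
N–S: 1e-05° × 111000 m/° = 1.11 m.
E–W at 47.448°: 1e-05° × 111000 × cos 47.448° = 1e-05 × 111000 × 0.6763 ≈ 0.750648 m.
Combining orthogonally: (1.11² + 0.750648²)^½ ≈ 1.33999 m.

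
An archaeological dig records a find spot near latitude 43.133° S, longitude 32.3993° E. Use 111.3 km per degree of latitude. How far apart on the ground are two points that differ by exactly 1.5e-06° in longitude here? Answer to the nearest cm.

One degree of longitude here spans 111300 × cos 43.133° = 111300 × 0.7298 ≈ 81223.2 m; 1.5e-06° of that is 0.121835 m.
That is 0.121835 m = 12.183 cm.

12 cm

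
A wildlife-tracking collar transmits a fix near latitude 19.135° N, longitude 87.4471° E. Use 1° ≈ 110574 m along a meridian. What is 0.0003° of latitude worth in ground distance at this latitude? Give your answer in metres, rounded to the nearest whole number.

0.0003° × 110574 m/° = 33.1722 m.

33 metres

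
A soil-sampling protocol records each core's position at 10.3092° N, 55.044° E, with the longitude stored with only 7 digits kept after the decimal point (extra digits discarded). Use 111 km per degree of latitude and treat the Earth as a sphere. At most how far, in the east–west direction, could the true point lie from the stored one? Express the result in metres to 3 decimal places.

0.011 metres

Truncating at 7 decimal places can drop up to a full unit in the last place, so the longitude may be off by as much as 1e-07°.
One degree of longitude at 10.3092° is 111000 × cos 10.3092° ≈ 111000 × 0.9839 = 109208 m.
East–west error: 1e-07° × 109208 m/° ≈ 0.0109208 m.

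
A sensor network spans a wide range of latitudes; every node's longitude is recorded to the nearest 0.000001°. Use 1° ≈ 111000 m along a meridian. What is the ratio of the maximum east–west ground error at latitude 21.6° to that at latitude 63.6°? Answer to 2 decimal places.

Rounding to 6 decimal places leaves the longitude within ±5e-07° of the true value.
At 21.6°: 5e-07° × 111000 × cos 21.6° = 5e-07 × 111000 × 0.9298 ≈ 0.051603 m.
At 63.6°: 5e-07° × 111000 × cos 63.6° = 5e-07 × 111000 × 0.4446 ≈ 0.024677 m.
The ratio reduces to cos 21.6° / cos 63.6° = 0.9298/0.4446 ≈ 2.0911.

2.09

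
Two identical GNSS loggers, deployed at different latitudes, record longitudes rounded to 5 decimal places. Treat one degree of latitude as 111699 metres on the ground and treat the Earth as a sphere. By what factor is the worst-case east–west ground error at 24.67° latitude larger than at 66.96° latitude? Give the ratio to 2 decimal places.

2.32

Rounding to 5 decimal places leaves the longitude within ±5e-06° of the true value.
At 24.67°: 5e-06° × 111699 × cos 24.67° = 5e-06 × 111699 × 0.9087 ≈ 0.50752 m.
At 66.96°: 5e-06° × 111699 × cos 66.96° = 5e-06 × 111699 × 0.3914 ≈ 0.21858 m.
The ratio reduces to cos 24.67° / cos 66.96° = 0.9087/0.3914 ≈ 2.3219.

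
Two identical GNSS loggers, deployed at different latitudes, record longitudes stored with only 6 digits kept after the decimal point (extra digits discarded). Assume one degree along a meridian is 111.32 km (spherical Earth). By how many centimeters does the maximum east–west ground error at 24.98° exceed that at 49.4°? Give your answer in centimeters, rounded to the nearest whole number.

3 centimeters

Truncating at 6 decimal places can drop up to a full unit in the last place, so the longitude may be off by as much as 1e-06°.
Error at 24.98° = 1e-06° × 111320 × cos 24.98° ≈ 0.11132 × 0.9065 = 0.10091 m.
Error at 49.4° = 1e-06° × 111320 × cos 49.4° ≈ 0.11132 × 0.6508 = 0.072444 m.
Difference: 0.10091 − 0.072444 = 0.028462 m.
That is 0.0284624 m = 2.8462 cm.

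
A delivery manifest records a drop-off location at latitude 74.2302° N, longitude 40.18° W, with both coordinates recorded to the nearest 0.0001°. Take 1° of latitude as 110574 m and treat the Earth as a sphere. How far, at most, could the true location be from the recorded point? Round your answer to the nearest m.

6 m

Rounding to 4 decimal places leaves each coordinate within ±5e-05° of the true value.
N–S: 5e-05° × 110574 m/° = 5.5287 m.
Longitude error → 5e-05 × 110574 × cos 74.2302° = 5e-05 × 110574 × 0.2718 ≈ 1.50255 m.
Worst case both components are at the extreme and orthogonal: √(5.5287² + 1.50255²) ≈ 5.72924 m.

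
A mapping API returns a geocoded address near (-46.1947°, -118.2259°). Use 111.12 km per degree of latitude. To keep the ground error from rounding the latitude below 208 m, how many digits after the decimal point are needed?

3

One degree of latitude covers 111120 m.
N decimal places → at most half a unit in the last place, 0.5 × 10⁻ᴺ° = 111120/2 × 10⁻ᴺ m.
Need 0.5 × 111120 × 10⁻ᴺ ≤ 208 → 10⁻ᴺ ≤ 3.744e-03, so N ≥ 2.43.
At 2 places the error can reach 556 m, but 3 places keeps it to 55.6 m.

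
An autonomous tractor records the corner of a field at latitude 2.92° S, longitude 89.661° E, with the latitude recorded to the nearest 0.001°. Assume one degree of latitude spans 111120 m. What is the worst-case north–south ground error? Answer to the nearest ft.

182 ft

Rounding to 3 decimal places leaves the latitude within ±0.0005° of the true value.
So the N–S error is at most 0.0005 × 111120 = 55.56 m.
Converting: 55.56 m × 3.2808 ft/m ≈ 182.28 ft.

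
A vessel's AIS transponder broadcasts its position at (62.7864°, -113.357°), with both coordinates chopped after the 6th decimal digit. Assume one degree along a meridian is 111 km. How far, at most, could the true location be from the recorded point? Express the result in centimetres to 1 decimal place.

Truncating at 6 decimal places can drop up to a full unit in the last place, so each coordinate may be off by as much as 1e-06°.
N–S: 1e-06° × 111000 m/° = 0.111 m.
East–west component at 62.7864°: 1e-06° × 111000 × cos 62.7864° ≈ 1e-06 × 50761.3 ≈ 0.0507613 m.
Combining orthogonally: (0.111² + 0.0507613²)^½ ≈ 0.122056 m.
That is 0.122056 m = 12.206 cm.

12.2 centimetres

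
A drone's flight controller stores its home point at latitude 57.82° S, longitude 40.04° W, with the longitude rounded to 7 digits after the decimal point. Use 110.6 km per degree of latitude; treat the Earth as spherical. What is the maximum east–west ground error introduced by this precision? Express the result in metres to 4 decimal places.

Rounding to 7 decimal places leaves the longitude within ±5e-08° of the true value.
One degree of longitude at 57.82° is 110600 × cos 57.82° ≈ 110600 × 0.5326 = 58903.4 m.
Maximum E–W displacement: 5e-08 × 58903.4 = 0.00294517 m.

0.0029 metres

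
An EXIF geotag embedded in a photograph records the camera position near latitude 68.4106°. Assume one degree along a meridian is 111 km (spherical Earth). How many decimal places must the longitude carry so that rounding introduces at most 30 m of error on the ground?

At 68.4106° one degree of longitude covers 111000 × cos 68.4106° ≈ 111000 × 0.3680 ≈ 40842.7 m.
Rounding to N decimal places gives at most 0.5 × 10⁻ᴺ degrees of error, i.e. 0.5 × 10⁻ᴺ × 40842.7 m.
Need 0.5 × 40842.7 × 10⁻ᴺ ≤ 30 → 10⁻ᴺ ≤ 1.469e-03, so N ≥ 2.83.
So 3 decimal places suffice (20.4 m); 2 would allow up to 204 m.

3 decimal places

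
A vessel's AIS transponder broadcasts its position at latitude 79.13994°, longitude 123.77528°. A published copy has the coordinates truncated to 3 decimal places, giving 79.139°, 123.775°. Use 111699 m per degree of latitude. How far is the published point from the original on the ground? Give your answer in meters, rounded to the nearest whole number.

105 meters

Δlat = 79.13994 − 79.139 = +0.00094°; Δlon = 123.77528 − 123.775 = +0.00028°.
North–south shift: 0.00094 × 111699 = 104.997 m.
East–west at this latitude: 0.00028° × 111699 × cos 79.139° ≈ 0.00028 × 21047.1 = 5.89319 m.
Distance: √(104.997² + 5.89319²) ≈ 105.162 m.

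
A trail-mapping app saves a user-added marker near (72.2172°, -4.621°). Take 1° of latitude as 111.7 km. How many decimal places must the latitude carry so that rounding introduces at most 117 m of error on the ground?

One degree of latitude covers 111700 m.
With N decimal places the half-ulp bound is 0.5·10⁻ᴺ°, or 0.5·10⁻ᴺ × 111700 m on the ground.
Setting 55850 × 10⁻ᴺ ≤ 117 gives 10ᴺ ≥ 477.4, i.e. N ≥ 2.68.
So 3 decimal places suffice (55.9 m); 2 would allow up to 558 m.

3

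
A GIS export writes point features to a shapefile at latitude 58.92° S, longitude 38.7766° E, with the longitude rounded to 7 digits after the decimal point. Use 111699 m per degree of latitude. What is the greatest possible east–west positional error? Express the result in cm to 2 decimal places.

0.29 cm

Rounding to 7 decimal places leaves the longitude within ±5e-08° of the true value.
Parallels shrink by cos φ, so at 58.92° a degree of longitude is 111699 × 0.5162 ≈ 57662.9 m.
East–west error: 5e-08° × 57662.9 m/° ≈ 0.00288314 m.
That is 0.00288314 m = 0.28831 cm.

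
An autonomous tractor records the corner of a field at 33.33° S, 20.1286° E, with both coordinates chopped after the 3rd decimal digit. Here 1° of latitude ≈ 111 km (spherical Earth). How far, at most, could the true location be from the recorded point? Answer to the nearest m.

145 m

Truncating at 3 decimal places can drop up to a full unit in the last place, so each coordinate may be off by as much as 0.001°.
N–S: 0.001° × 111000 m/° = 111 m.
E–W at 33.33°: 0.001° × 111000 × cos 33.33° = 0.001 × 111000 × 0.8355 ≈ 92.7427 m.
Worst case both components are at the extreme and orthogonal: √(111² + 92.7427²) ≈ 144.645 m.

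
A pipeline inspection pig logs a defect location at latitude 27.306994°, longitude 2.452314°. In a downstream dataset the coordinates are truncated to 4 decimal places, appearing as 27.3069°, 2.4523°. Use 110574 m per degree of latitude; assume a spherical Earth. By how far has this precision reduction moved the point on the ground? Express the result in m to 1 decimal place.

10.5 m

The latitude changed by +0.000094° and the longitude by +0.000014°.
N–S: 0.000094° × 110574 m/° = 10.394 m.
E–W at 27.3069°: 0.000014° × 110574 × cos 27.3069° = 0.000014 × 110574 × 0.8886 ≈ 1.37553 m.
Combined displacement = (10.394² + 1.37553²)^½ ≈ 10.4846 m.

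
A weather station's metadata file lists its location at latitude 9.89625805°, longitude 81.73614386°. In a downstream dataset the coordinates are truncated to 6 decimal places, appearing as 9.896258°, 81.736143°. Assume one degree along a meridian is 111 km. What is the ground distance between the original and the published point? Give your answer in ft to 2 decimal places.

The latitude changed by +0.00000005° and the longitude by +0.00000086°.
North–south shift: 0.00000005 × 111000 = 0.00555 m.
East–west at this latitude: 0.00000086° × 111000 × cos 9.89626° ≈ 0.00000086 × 109348 = 0.0940396 m.
Distance: √(0.00555² + 0.0940396²) ≈ 0.0942032 m.
In feet: 0.0942032 m ÷ 0.3048 ≈ 0.30907 ft.

0.31 ft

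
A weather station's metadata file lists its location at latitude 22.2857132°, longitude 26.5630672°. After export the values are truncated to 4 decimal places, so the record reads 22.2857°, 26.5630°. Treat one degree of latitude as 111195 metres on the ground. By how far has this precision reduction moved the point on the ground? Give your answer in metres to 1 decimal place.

Δlat = 22.2857132 − 22.2857 = +0.0000132°; Δlon = 26.5630672 − 26.5630 = +0.0000672°.
N–S: 0.0000132° × 111195 m/° = 1.46777 m.
East–west at this latitude: 0.0000672° × 111195 × cos 22.2857° ≈ 0.0000672 × 102889 = 6.91416 m.
Hypotenuse of the two orthogonal shifts: √(1.46777² + 6.91416²) = 7.06823 m.

7.1 metres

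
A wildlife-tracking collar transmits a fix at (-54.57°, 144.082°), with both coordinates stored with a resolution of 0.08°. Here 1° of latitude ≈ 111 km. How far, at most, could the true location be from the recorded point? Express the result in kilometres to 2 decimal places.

With a 0.08° grid the true value lies within half a step, ±0.08°/2 = ±0.04°, of the stored one.
Latitude error → 0.04 × 111000 = 4440 m along the meridian.
E–W at 54.57°: 0.04° × 111000 × cos 54.57° = 0.04 × 111000 × 0.5797 ≈ 2573.9 m.
Worst case both components are at the extreme and orthogonal: √(4440² + 2573.9²) ≈ 5132.11 m.
That is 5132.11 m = 5.1321 km.

5.13 kilometres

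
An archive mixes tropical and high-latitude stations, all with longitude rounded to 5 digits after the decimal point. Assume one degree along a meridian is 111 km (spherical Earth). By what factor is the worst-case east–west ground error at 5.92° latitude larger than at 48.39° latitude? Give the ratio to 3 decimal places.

1.498

Rounding to 5 decimal places leaves the longitude within ±5e-06° of the true value.
Error at 5.92° = 5e-06° × 111000 × cos 5.92° ≈ 0.555 × 0.9947 = 0.55204 m.
At 48.39°: 5e-06° × 111000 × cos 48.39° = 5e-06 × 111000 × 0.6641 ≈ 0.36855 m.
The ratio reduces to cos 5.92° / cos 48.39° = 0.9947/0.6641 ≈ 1.4979.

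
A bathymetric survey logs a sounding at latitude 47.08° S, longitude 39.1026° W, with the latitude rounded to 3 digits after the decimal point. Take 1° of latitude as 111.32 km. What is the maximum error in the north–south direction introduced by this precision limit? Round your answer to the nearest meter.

56 meters

Rounding to 3 decimal places leaves the latitude within ±0.0005° of the true value.
So the N–S error is at most 0.0005 × 111320 = 55.66 m.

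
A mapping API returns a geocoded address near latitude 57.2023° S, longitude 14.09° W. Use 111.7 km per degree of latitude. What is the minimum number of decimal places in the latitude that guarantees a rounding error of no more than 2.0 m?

5 decimal places

One degree of latitude covers 111700 m.
Rounding to N decimal places gives at most 0.5 × 10⁻ᴺ degrees of error, i.e. 0.5 × 10⁻ᴺ × 111700 m.
Setting 55850 × 10⁻ᴺ ≤ 2.0 gives 10ᴺ ≥ 2.792e+04, i.e. N ≥ 4.45.
N = 4 would give 5.58 m (too coarse); N = 5 gives 0.558 m ≤ 2.0 m.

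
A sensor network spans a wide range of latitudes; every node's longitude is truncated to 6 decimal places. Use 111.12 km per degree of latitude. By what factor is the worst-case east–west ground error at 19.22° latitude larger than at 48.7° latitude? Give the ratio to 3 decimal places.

1.431

Truncating at 6 decimal places can drop up to a full unit in the last place, so the longitude may be off by as much as 1e-06°.
Error at 19.22° = 1e-06° × 111120 × cos 19.22° ≈ 0.11112 × 0.9443 = 0.10493 m.
Error at 48.7° = 1e-06° × 111120 × cos 48.7° ≈ 0.11112 × 0.6600 = 0.073339 m.
The ratio reduces to cos 19.22° / cos 48.7° = 0.9443/0.6600 ≈ 1.4307.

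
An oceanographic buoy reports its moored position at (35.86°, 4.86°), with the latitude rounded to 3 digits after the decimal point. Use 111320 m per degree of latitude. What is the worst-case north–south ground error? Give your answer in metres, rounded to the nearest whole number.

56 metres

Rounding to 3 decimal places leaves the latitude within ±0.0005° of the true value.
North–south distance: 0.0005° × 111320 m/° = 55.66 m.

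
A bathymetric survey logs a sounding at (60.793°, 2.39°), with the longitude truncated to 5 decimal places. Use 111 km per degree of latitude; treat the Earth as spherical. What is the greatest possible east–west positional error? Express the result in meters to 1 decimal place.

Truncating at 5 decimal places can drop up to a full unit in the last place, so the longitude may be off by as much as 1e-05°.
One degree of longitude at 60.793° is 111000 × cos 60.793° ≈ 111000 × 0.4880 = 54164.3 m.
East–west error: 1e-05° × 54164.3 m/° ≈ 0.541643 m.

0.5 meters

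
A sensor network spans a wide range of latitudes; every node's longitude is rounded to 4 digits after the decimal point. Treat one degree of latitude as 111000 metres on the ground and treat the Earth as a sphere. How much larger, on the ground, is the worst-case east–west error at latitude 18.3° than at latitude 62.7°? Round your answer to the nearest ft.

Rounding to 4 decimal places leaves the longitude within ±5e-05° of the true value.
At 18.3°: 5e-05° × 111000 × cos 18.3° = 5e-05 × 111000 × 0.9494 ≈ 5.2693 m.
Error at 62.7° = 5e-05° × 111000 × cos 62.7° ≈ 5.55 × 0.4586 = 2.5455 m.
So the lower-latitude error exceeds the higher by 5.2693 − 2.5455 = 2.7238 m.
In feet: 2.72381 m ÷ 0.3048 ≈ 8.9364 ft.

9 ft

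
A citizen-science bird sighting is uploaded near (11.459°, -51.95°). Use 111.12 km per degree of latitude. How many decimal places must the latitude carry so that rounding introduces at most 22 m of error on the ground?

One degree of latitude covers 111120 m.
Rounding to N decimal places gives at most 0.5 × 10⁻ᴺ degrees of error, i.e. 0.5 × 10⁻ᴺ × 111120 m.
Setting 55560 × 10⁻ᴺ ≤ 22 gives 10ᴺ ≥ 2525, i.e. N ≥ 3.40.
So 4 decimal places suffice (5.56 m); 3 would allow up to 55.6 m.

4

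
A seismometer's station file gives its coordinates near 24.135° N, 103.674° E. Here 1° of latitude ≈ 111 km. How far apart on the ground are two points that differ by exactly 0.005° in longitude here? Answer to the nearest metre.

506 metres

One degree of longitude here spans 111000 × cos 24.135° = 111000 × 0.9126 ≈ 101297 m; 0.005° of that is 506.484 m.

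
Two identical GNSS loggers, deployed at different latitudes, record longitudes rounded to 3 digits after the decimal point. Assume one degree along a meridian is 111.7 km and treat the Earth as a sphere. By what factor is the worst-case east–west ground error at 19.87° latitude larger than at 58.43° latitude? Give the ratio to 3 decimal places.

1.796

Rounding to 3 decimal places leaves the longitude within ±0.0005° of the true value.
At 19.87°: 0.0005° × 111700 × cos 19.87° = 0.0005 × 111700 × 0.9405 ≈ 52.525 m.
At 58.43°: 0.0005° × 111700 × cos 58.43° = 0.0005 × 111700 × 0.5235 ≈ 29.24 m.
Ratio: 52.525 / 29.24 = cos 19.87° / cos 58.43° ≈ 1.7964.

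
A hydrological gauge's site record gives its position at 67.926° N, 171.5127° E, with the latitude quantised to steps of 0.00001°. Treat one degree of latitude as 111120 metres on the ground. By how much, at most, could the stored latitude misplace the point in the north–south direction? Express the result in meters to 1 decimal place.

With a 0.00001° grid the true value lies within half a step, ±0.00001°/2 = ±5e-06°, of the stored one.
Along the meridian that is 5e-06° × 111120 m/° = 0.5556 m.

0.6 meters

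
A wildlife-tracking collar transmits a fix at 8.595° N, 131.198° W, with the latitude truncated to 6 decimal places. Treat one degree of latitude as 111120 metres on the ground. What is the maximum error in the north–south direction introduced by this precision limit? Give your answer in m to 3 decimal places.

0.111 m

Truncating at 6 decimal places can drop up to a full unit in the last place, so the latitude may be off by as much as 1e-06°.
Along the meridian that is 1e-06° × 111120 m/° = 0.11112 m.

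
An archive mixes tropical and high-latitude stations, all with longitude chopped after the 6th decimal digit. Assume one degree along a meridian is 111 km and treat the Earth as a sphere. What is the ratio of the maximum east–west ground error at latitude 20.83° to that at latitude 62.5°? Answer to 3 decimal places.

Truncating at 6 decimal places can drop up to a full unit in the last place, so the longitude may be off by as much as 1e-06°.
Error at 20.83° = 1e-06° × 111000 × cos 20.83° ≈ 0.111 × 0.9346 = 0.10374 m.
Error at 62.5° = 1e-06° × 111000 × cos 62.5° ≈ 0.111 × 0.4617 = 0.051254 m.
Ratio: 0.10374 / 0.051254 = cos 20.83° / cos 62.5° ≈ 2.0241.

2.024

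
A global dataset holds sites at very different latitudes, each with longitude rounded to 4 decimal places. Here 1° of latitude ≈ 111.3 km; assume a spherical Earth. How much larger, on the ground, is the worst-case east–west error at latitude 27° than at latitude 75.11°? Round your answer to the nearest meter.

Rounding to 4 decimal places leaves the longitude within ±5e-05° of the true value.
At 27°: 5e-05° × 111300 × cos 27° = 5e-05 × 111300 × 0.8910 ≈ 4.9585 m.
Error at 75.11° = 5e-05° × 111300 × cos 75.11° ≈ 5.565 × 0.2570 = 1.43 m.
Difference: 4.9585 − 1.43 = 3.5284 m.

4 meters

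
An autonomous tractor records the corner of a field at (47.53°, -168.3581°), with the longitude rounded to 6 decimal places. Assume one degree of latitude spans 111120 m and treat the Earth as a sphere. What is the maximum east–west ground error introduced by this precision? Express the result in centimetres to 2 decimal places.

Rounding to 6 decimal places leaves the longitude within ±5e-07° of the true value.
One degree of longitude at 47.53° is 111120 × cos 47.53° ≈ 111120 × 0.6752 = 75028.7 m.
Maximum E–W displacement: 5e-07 × 75028.7 = 0.0375143 m.
That is 0.0375143 m = 3.7514 cm.

3.75 centimetres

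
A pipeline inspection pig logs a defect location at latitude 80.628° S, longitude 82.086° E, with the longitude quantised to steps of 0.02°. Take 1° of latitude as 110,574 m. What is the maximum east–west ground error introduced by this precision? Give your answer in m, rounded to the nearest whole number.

180 m

With a 0.02° grid the true value lies within half a step, ±0.02°/2 = ±0.01°, of the stored one.
At latitude 80.628° a degree of longitude spans 110574 m × cos 80.628° = 110574 × 0.1628 ≈ 18006.3 m.
So at most 0.01° × 18006.3 ≈ 180.063 m east–west.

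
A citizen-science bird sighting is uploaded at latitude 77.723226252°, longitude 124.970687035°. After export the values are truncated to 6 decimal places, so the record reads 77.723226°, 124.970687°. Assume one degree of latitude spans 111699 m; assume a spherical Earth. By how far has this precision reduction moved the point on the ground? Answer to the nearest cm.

The latitude changed by +0.000000252° and the longitude by +0.000000035°.
North–south shift: 0.000000252 × 111699 = 0.0281481 m.
E–W at 77.7232°: 0.000000035° × 111699 × cos 77.7232° = 0.000000035 × 111699 × 0.2126 ≈ 0.000831286 m.
Hypotenuse of the two orthogonal shifts: √(0.0281481² + 0.000831286²) = 0.0281604 m.
That is 0.0281604 m = 2.816 cm.

3 cm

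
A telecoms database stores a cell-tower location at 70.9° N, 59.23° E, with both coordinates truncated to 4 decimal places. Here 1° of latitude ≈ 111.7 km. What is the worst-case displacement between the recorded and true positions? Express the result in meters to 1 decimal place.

11.8 meters

Truncating at 4 decimal places can drop up to a full unit in the last place, so each coordinate may be off by as much as 0.0001°.
N–S: 0.0001° × 111700 m/° = 11.17 m.
E–W at 70.9°: 0.0001° × 111700 × cos 70.9° = 0.0001 × 111700 × 0.3272 ≈ 3.65502 m.
The two errors are perpendicular, so the maximum displacement is √(11.17² + 3.65502²) ≈ 11.7528 m.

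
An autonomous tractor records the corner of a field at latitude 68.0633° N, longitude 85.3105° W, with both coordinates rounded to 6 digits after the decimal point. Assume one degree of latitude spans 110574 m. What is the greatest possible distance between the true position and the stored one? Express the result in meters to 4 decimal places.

0.0590 meters

Rounding to 6 decimal places leaves each coordinate within ±5e-07° of the true value.
Latitude error → 5e-07 × 110574 = 0.055287 m along the meridian.
Longitude error → 5e-07 × 110574 × cos 68.0633° = 5e-07 × 110574 × 0.3736 ≈ 0.0206542 m.
Combining orthogonally: (0.055287² + 0.0206542²)^½ ≈ 0.0590191 m.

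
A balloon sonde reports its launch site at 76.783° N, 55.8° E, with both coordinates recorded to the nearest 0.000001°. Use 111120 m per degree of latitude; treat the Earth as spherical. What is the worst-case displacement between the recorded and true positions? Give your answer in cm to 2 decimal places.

5.70 cm

Rounding to 6 decimal places leaves each coordinate within ±5e-07° of the true value.
N–S: 5e-07° × 111120 m/° = 0.05556 m.
E–W at 76.783°: 5e-07° × 111120 × cos 76.783° = 5e-07 × 111120 × 0.2286 ≈ 0.0127032 m.
Worst case both components are at the extreme and orthogonal: √(0.05556² + 0.0127032²) ≈ 0.0569937 m.
That is 0.0569937 m = 5.6994 cm.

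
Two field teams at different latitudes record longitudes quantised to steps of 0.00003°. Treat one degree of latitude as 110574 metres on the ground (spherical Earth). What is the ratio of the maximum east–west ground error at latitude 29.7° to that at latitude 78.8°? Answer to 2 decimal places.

4.47

With a 0.00003° grid the true value lies within half a step, ±0.00003°/2 = ±1.5e-05°, of the stored one.
Error at 29.7° = 1.5e-05° × 110574 × cos 29.7° ≈ 1.6586 × 0.8686 = 1.4407 m.
Error at 78.8° = 1.5e-05° × 110574 × cos 78.8° ≈ 1.6586 × 0.1942 = 0.32216 m.
Ratio: 1.4407 / 0.32216 = cos 29.7° / cos 78.8° ≈ 4.4721.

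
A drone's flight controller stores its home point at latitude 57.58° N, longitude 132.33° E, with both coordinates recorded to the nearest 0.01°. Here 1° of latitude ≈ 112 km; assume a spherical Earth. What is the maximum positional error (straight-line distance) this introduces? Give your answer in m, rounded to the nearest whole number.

Rounding to 2 decimal places leaves each coordinate within ±0.005° of the true value.
N–S: 0.005° × 112000 m/° = 560 m.
Longitude error → 0.005 × 112000 × cos 57.58° = 0.005 × 112000 × 0.5361 ≈ 300.228 m.
Combining orthogonally: (560² + 300.228²)^½ ≈ 635.403 m.

635 m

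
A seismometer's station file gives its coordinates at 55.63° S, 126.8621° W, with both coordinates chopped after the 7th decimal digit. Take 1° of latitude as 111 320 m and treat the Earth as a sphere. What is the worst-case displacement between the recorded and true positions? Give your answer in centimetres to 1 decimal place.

Truncating at 7 decimal places can drop up to a full unit in the last place, so each coordinate may be off by as much as 1e-07°.
N–S: 1e-07° × 111320 m/° = 0.011132 m.
E–W at 55.63°: 1e-07° × 111320 × cos 55.63° = 1e-07 × 111320 × 0.5645 ≈ 0.0062844 m.
Worst case both components are at the extreme and orthogonal: √(0.011132² + 0.0062844²) ≈ 0.0127834 m.
That is 0.0127834 m = 1.2783 cm.

1.3 centimetres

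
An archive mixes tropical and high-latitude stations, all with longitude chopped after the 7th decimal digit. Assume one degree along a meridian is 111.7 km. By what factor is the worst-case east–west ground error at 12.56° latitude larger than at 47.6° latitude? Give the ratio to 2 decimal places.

1.45

Truncating at 7 decimal places can drop up to a full unit in the last place, so the longitude may be off by as much as 1e-07°.
Error at 12.56° = 1e-07° × 111700 × cos 12.56° ≈ 0.01117 × 0.9761 = 0.010903 m.
Error at 47.6° = 1e-07° × 111700 × cos 47.6° ≈ 0.01117 × 0.6743 = 0.007532 m.
The ratio reduces to cos 12.56° / cos 47.6° = 0.9761/0.6743 ≈ 1.4475.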